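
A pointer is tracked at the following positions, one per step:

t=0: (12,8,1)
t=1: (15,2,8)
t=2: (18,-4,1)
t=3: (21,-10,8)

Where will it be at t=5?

The first coordinate changes by +3 each step, so at step 5 it is 12 + 5·(3) = 27.
The second coordinate changes by -6 each step, so at step 5 it is 8 + 5·(-6) = -22.
The third coordinate repeats the cycle [1, 8] with period 2; step 5 mod 2 = 1, giving 8.

(27,-22,8)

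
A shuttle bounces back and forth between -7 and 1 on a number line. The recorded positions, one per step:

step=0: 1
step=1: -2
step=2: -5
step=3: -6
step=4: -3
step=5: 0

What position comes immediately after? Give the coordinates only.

-1

The value reflects between -7 and 1, moving 3 per step.
  step 6: 0 → -1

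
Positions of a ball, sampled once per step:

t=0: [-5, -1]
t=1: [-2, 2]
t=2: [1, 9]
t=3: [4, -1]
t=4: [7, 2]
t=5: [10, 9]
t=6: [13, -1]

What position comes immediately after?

The first coordinate changes by +3 each step, so at step 7 it is -5 + 7·(3) = 16.
The second coordinate repeats the cycle [-1, 2, 9] with period 3; step 7 mod 3 = 1, giving 2.

[16, 2]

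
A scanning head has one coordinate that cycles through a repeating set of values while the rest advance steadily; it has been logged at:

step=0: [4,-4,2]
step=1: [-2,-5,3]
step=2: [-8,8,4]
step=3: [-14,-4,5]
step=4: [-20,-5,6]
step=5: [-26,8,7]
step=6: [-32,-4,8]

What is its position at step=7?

The first coordinate changes by -6 each step, so at step 7 it is 4 + 7·(-6) = -38.
The second coordinate repeats the cycle [-4, -5, 8] with period 3; step 7 mod 3 = 1, giving -5.
The third coordinate changes by +1 each step, so at step 7 it is 2 + 7·(1) = 9.

[-38,-5,9]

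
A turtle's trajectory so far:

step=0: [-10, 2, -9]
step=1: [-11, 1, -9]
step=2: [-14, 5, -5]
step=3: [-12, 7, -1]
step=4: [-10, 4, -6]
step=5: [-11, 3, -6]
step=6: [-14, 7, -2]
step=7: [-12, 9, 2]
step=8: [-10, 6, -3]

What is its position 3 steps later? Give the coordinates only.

[-12, 11, 5]

Differencing gives [-1, -1, +0], [-3, +4, +4], [+2, +2, +4], [+2, -3, -5], [-1, -1, +0], [-3, +4, +4], [+2, +2, +4], [+2, -3, -5]. This is the pattern [-1, -1, +0], [-3, +4, +4], [+2, +2, +4], [+2, -3, -5] repeated.
step 9: apply [-1, -1, +0] → [-11, 5, -3]
step 10: apply [-3, +4, +4] → [-14, 9, 1]
step 11: apply [+2, +2, +4] → [-12, 11, 5]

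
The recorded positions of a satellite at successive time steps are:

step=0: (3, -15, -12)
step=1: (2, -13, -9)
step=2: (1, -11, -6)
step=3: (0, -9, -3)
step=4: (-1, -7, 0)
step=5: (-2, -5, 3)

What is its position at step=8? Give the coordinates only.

(-5, 1, 12)

The position changes by (-1, +2, +3) every step.
step 6: (-2, -5, 3) + (-1, +2, +3) → (-3, -3, 6)
step 7: (-3, -3, 6) + (-1, +2, +3) → (-4, -1, 9)
step 8: (-4, -1, 9) + (-1, +2, +3) → (-5, 1, 12)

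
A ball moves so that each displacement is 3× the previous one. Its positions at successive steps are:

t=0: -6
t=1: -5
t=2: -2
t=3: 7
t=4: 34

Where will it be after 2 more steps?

Consecutive displacements +1, +3, +9, +27 scale by a factor of 3 each step.
step 5: 34 + 81 → 115
step 6: 115 + 243 → 358

358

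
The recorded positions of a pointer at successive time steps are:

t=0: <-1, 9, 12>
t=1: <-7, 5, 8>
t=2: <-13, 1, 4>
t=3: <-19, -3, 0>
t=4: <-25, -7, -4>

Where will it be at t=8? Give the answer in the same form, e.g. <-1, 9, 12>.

The position changes by <-6, -4, -4> every step.
step 5: <-25, -7, -4> + <-6, -4, -4> → <-31, -11, -8>
step 6: <-31, -11, -8> + <-6, -4, -4> → <-37, -15, -12>
step 7: <-37, -15, -12> + <-6, -4, -4> → <-43, -19, -16>
step 8: <-43, -19, -16> + <-6, -4, -4> → <-49, -23, -20>

<-49, -23, -20>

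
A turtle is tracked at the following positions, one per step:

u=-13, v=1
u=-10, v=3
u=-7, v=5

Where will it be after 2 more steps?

u=-1, v=9

Constant displacement of (+3,+2) per step.
step 3: u=-7, v=5 + (+3,+2) → u=-4, v=7
step 4: u=-4, v=7 + (+3,+2) → u=-1, v=9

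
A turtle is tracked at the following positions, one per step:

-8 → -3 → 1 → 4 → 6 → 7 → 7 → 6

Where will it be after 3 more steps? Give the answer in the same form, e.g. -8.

Taking differences between consecutive positions: +5, +4, +3, +2, +1, +0, -1. These grow by -1 each step.
step 8: 6 − 2 → 4
step 9: 4 − 3 → 1
step 10: 1 − 4 → -3

-3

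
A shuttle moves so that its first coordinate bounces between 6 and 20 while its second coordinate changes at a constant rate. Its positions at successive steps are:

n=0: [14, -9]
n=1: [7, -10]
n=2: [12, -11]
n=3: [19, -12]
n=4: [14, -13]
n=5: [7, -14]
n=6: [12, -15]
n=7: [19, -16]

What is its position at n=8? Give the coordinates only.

The first coordinate reflects between 6 and 20, moving 7 per step.
  step 8: 19 → 14
The second coordinate changes by -1 each step: at step 8 it is -17.

[14, -17]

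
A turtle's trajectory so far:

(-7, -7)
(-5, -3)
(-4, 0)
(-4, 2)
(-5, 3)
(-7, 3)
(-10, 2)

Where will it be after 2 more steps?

Taking differences between consecutive positions: (+2, +4), (+1, +3), (+0, +2), (-1, +1), (-2, +0), (-3, -1). These grow by (-1, -1) each step.
step 7: (-10, 2) + (-4, -2) → (-14, 0)
step 8: (-14, 0) + (-5, -3) → (-19, -3)

(-19, -3)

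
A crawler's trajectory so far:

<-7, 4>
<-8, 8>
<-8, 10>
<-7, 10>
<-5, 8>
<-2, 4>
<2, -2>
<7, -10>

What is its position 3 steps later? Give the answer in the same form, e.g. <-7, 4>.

<28, -46>

Taking differences between consecutive positions: <-1, +4>, <+0, +2>, <+1, +0>, <+2, -2>, <+3, -4>, <+4, -6>, <+5, -8>. These grow by <+1, -2> each step.
step 8: <7, -10> + <+6, -10> → <13, -20>
step 9: <13, -20> + <+7, -12> → <20, -32>
step 10: <20, -32> + <+8, -14> → <28, -46>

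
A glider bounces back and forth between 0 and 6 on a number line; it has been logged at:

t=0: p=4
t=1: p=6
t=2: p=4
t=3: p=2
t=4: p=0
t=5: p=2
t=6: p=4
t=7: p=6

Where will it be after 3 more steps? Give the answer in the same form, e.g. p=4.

The value reflects between 0 and 6, moving 2 per step.
  step 8: 6 → 4
  step 9: 4 → 2
  step 10: 2 → 0

p=0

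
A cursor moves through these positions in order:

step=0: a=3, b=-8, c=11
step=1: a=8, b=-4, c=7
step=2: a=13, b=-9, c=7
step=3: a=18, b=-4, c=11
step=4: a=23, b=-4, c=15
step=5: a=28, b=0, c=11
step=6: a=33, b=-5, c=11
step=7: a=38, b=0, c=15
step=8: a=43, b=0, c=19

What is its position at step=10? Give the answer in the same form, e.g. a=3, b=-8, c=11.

Differencing gives (+5,+4,-4), (+5,-5,+0), (+5,+5,+4), (+5,+0,+4), (+5,+4,-4), (+5,-5,+0), (+5,+5,+4), (+5,+0,+4). This is the pattern (+5,+4,-4), (+5,-5,+0), (+5,+5,+4), (+5,+0,+4) repeated.
step 9: apply (+5,+4,-4) → a=48, b=4, c=15
step 10: apply (+5,-5,+0) → a=53, b=-1, c=15

a=53, b=-1, c=15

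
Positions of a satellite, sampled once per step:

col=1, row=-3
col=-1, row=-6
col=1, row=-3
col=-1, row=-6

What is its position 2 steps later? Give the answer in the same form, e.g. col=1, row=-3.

col=-1, row=-6

Consecutive displacements (-2, -3), (+2, +3), (-2, -3) scale by a factor of -1 each step.
step 4: col=-1, row=-6 + (+2, +3) → col=1, row=-3
step 5: col=1, row=-3 + (-2, -3) → col=-1, row=-6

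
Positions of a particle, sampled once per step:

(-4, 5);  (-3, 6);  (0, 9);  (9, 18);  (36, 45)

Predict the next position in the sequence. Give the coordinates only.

Step-to-step displacements: (+1, +1), (+3, +3), (+9, +9), (+27, +27); each is 3× the previous.
step 5: (36, 45) + (+81, +81) → (117, 126)

(117, 126)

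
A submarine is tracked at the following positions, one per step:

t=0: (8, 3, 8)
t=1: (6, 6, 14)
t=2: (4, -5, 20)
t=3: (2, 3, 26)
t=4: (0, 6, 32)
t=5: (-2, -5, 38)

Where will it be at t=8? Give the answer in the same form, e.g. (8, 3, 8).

(-8, -5, 56)

First: linear, -2 per step → -8 at step 8.
Second: cycles through 3, 6, -5 every 3 steps. Step 8 lands at position 2 of the cycle → -5.
Third: linear, +6 per step → 56 at step 8.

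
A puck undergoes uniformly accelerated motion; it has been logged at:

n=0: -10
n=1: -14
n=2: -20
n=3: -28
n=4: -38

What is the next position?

-50

First differences are -4, -6, -8, -10; their common second difference is -2 (constant acceleration).
step 5: -38 − 12 → -50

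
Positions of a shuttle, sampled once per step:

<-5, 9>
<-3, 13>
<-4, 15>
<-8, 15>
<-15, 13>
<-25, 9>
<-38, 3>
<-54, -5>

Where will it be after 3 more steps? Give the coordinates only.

Taking differences between consecutive positions: <+2, +4>, <-1, +2>, <-4, +0>, <-7, -2>, <-10, -4>, <-13, -6>, <-16, -8>. These grow by <-3, -2> each step.
step 8: <-54, -5> + <-19, -10> → <-73, -15>
step 9: <-73, -15> + <-22, -12> → <-95, -27>
step 10: <-95, -27> + <-25, -14> → <-120, -41>

<-120, -41>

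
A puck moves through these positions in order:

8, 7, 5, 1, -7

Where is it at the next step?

-23

The jumps are -1, -2, -4, -8 — a geometric progression with ratio 2.
step 5: -7 − 16 → -23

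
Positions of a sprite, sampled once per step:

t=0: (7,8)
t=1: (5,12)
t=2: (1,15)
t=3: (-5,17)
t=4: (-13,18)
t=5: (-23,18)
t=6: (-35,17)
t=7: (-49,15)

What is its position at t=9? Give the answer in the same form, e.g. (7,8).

Successive displacements: (-2,+4), (-4,+3), (-6,+2), (-8,+1), (-10,+0), (-12,-1), (-14,-2) — each changes by (-2,-1).
step 8: (-49,15) + (-16,-3) → (-65,12)
step 9: (-65,12) + (-18,-4) → (-83,8)

(-83,8)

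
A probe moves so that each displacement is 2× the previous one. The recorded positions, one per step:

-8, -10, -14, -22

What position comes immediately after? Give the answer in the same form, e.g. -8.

Consecutive displacements -2, -4, -8 scale by a factor of 2 each step.
step 4: -22 − 16 → -38

-38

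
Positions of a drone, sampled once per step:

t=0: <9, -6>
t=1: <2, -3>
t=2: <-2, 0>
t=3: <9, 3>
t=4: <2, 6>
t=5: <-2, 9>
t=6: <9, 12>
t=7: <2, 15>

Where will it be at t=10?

First: cycles through 9, 2, -2 every 3 steps. Step 10 lands at position 1 of the cycle → 2.
Second: linear, +3 per step → 24 at step 10.

<2, 24>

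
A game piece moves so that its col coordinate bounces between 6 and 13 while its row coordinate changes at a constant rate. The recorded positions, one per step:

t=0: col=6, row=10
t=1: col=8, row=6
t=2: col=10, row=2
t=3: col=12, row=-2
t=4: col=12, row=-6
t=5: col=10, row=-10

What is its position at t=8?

col=8, row=-22

The col coordinate reflects between 6 and 13, moving 2 per step.
  step 6: 10 → 8
  step 7: 8 → 6
  step 8: 6 → 8
The row coordinate changes by -4 each step: at step 8 it is -22.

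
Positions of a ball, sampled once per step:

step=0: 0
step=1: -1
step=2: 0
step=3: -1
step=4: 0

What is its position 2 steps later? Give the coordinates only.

Step-to-step displacements: -1, +1, -1, +1; each is -1× the previous.
step 5: 0 − 1 → -1
step 6: -1 + 1 → 0

0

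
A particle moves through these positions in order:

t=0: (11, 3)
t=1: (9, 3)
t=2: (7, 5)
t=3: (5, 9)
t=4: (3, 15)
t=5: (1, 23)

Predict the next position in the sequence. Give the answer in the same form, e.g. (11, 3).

Successive displacements: (-2, +0), (-2, +2), (-2, +4), (-2, +6), (-2, +8) — each changes by (+0, +2).
step 6: (1, 23) + (-2, +10) → (-1, 33)

(-1, 33)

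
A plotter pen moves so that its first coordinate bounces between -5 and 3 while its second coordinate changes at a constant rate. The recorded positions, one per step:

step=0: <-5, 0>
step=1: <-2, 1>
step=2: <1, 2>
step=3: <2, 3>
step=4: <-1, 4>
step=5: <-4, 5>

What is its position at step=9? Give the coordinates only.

<0, 9>

The first coordinate reflects between -5 and 3, moving 3 per step.
  step 6: -4 → -3
  step 7: -3 → 0
  step 8: 0 → 3
  step 9: 3 → 0
The second coordinate changes by +1 each step: at step 9 it is 9.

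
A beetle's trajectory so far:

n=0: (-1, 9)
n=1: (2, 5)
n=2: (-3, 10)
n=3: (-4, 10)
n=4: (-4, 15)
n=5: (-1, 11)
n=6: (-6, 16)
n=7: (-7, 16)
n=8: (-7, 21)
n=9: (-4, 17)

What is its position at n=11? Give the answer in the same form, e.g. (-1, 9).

(-10, 22)

Differencing gives (+3, -4), (-5, +5), (-1, +0), (+0, +5), (+3, -4), (-5, +5), (-1, +0), (+0, +5), (+3, -4). This is the pattern (+3, -4), (-5, +5), (-1, +0), (+0, +5) repeated.
step 10: apply (-5, +5) → (-9, 22)
step 11: apply (-1, +0) → (-10, 22)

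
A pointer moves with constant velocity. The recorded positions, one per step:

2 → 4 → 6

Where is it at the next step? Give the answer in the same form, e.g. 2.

8

The position changes by +2 every step.
step 3: 6 + 2 → 8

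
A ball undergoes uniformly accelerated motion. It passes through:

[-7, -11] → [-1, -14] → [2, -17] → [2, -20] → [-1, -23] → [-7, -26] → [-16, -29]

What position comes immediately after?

[-28, -32]

Taking differences between consecutive positions: [+6, -3], [+3, -3], [+0, -3], [-3, -3], [-6, -3], [-9, -3]. These grow by [-3, +0] each step.
step 7: [-16, -29] + [-12, -3] → [-28, -32]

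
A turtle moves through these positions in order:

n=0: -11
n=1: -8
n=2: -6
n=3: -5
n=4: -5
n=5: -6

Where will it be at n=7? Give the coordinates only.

-11

Taking differences between consecutive positions: +3, +2, +1, +0, -1. These grow by -1 each step.
step 6: -6 − 2 → -8
step 7: -8 − 3 → -11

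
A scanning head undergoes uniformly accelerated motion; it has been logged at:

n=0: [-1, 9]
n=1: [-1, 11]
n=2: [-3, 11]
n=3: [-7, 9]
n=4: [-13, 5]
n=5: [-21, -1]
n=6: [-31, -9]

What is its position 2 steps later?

[-57, -31]

Taking differences between consecutive positions: [+0, +2], [-2, +0], [-4, -2], [-6, -4], [-8, -6], [-10, -8]. These grow by [-2, -2] each step.
step 7: [-31, -9] + [-12, -10] → [-43, -19]
step 8: [-43, -19] + [-14, -12] → [-57, -31]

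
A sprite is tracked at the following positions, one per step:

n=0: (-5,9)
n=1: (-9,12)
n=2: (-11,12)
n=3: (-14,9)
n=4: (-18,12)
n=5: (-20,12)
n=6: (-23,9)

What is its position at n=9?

The moves between consecutive positions are (-4,+3), (-2,+0), (-3,-3), (-4,+3), (-2,+0), (-3,-3); they repeat the 3-cycle [(-4,+3), (-2,+0), (-3,-3)].
step 7: apply (-4,+3) → (-27,12)
step 8: apply (-2,+0) → (-29,12)
step 9: apply (-3,-3) → (-32,9)

(-32,9)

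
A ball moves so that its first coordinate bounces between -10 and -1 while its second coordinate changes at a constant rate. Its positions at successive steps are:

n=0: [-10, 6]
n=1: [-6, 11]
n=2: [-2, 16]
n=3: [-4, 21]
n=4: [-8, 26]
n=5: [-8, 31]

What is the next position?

[-4, 36]

The first coordinate travels 4 per step and bounces off the walls at -10 and -1.
  step 6: -8 → -4
The second coordinate changes by +5 each step: at step 6 it is 36.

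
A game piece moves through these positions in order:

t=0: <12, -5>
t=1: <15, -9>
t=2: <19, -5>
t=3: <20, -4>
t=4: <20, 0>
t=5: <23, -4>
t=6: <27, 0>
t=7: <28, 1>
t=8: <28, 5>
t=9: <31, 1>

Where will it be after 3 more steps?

<36, 10>

The moves between consecutive positions are <+3, -4>, <+4, +4>, <+1, +1>, <+0, +4>, <+3, -4>, <+4, +4>, <+1, +1>, <+0, +4>, <+3, -4>; they repeat the 4-cycle [<+3, -4>, <+4, +4>, <+1, +1>, <+0, +4>].
step 10: apply <+4, +4> → <35, 5>
step 11: apply <+1, +1> → <36, 6>
step 12: apply <+0, +4> → <36, 10>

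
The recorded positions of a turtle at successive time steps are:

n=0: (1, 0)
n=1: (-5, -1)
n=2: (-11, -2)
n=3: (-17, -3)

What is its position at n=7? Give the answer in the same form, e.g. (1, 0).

(-41, -7)

Each step adds (-6, -1) to the position.
step 4: (-17, -3) + (-6, -1) → (-23, -4)
step 5: (-23, -4) + (-6, -1) → (-29, -5)
step 6: (-29, -5) + (-6, -1) → (-35, -6)
step 7: (-35, -6) + (-6, -1) → (-41, -7)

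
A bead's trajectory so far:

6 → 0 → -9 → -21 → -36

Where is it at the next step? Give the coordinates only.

Taking differences between consecutive positions: -6, -9, -12, -15. These grow by -3 each step.
step 5: -36 − 18 → -54

-54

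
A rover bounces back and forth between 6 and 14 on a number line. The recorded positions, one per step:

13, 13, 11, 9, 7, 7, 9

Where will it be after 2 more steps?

13

The value reflects between 6 and 14, moving 2 per step.
  step 7: 9 → 11
  step 8: 11 → 13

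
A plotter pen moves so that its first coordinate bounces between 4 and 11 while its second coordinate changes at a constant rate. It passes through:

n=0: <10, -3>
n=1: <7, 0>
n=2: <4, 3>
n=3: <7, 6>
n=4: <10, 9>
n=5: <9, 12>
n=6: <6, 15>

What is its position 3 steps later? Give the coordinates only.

The first coordinate reflects between 4 and 11, moving 3 per step.
  step 7: 6 → 5
  step 8: 5 → 8
  step 9: 8 → 11
The second coordinate changes by +3 each step: at step 9 it is 24.

<11, 24>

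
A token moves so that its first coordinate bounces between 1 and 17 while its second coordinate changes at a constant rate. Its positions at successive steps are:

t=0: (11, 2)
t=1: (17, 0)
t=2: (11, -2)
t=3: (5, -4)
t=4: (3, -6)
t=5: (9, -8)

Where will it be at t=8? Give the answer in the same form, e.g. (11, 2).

The first coordinate reflects between 1 and 17, moving 6 per step.
  step 6: 9 → 15
  step 7: 15 → 13
  step 8: 13 → 7
The second coordinate changes by -2 each step: at step 8 it is -14.

(7, -14)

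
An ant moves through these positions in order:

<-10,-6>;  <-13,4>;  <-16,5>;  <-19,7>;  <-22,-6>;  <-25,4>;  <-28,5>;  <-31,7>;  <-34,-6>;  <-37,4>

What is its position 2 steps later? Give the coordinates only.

The first coordinate changes by -3 each step, so at step 11 it is -10 + 11·(-3) = -43.
The second coordinate repeats the cycle [-6, 4, 5, 7] with period 4; step 11 mod 4 = 3, giving 7.

<-43,7>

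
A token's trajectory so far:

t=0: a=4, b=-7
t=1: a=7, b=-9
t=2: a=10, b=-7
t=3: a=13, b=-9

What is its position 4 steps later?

a=25, b=-9

A: linear, +3 per step → 25 at step 7.
B: cycles through -7, -9 every 2 steps. Step 7 lands at position 1 of the cycle → -9.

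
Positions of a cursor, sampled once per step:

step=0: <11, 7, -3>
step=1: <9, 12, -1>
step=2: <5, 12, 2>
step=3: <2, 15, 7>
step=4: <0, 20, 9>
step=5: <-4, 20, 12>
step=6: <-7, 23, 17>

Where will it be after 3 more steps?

Differencing gives <-2, +5, +2>, <-4, +0, +3>, <-3, +3, +5>, <-2, +5, +2>, <-4, +0, +3>, <-3, +3, +5>. This is the pattern <-2, +5, +2>, <-4, +0, +3>, <-3, +3, +5> repeated.
step 7: apply <-2, +5, +2> → <-9, 28, 19>
step 8: apply <-4, +0, +3> → <-13, 28, 22>
step 9: apply <-3, +3, +5> → <-16, 31, 27>

<-16, 31, 27>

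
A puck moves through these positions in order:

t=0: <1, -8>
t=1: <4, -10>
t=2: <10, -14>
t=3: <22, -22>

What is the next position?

<46, -38>

The jumps are <+3, -2>, <+6, -4>, <+12, -8> — a geometric progression with ratio 2.
step 4: <22, -22> + <+24, -16> → <46, -38>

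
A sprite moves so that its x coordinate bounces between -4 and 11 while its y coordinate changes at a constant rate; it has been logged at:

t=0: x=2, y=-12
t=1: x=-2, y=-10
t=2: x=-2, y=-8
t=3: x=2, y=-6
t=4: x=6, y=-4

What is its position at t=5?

The x coordinate reflects between -4 and 11, moving 4 per step.
  step 5: 6 → 10
The y coordinate changes by +2 each step: at step 5 it is -2.

x=10, y=-2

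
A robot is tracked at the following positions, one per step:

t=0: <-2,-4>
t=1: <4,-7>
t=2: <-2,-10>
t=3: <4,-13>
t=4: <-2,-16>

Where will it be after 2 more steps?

<-2,-22>

First: cycles through -2, 4 every 2 steps. Step 6 lands at position 0 of the cycle → -2.
Second: linear, -3 per step → -22 at step 6.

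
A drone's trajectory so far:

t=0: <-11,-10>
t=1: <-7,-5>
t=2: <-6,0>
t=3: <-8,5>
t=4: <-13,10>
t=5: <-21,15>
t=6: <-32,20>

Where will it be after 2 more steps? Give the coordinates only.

Successive displacements: <+4,+5>, <+1,+5>, <-2,+5>, <-5,+5>, <-8,+5>, <-11,+5> — each changes by <-3,+0>.
step 7: <-32,20> + <-14,+5> → <-46,25>
step 8: <-46,25> + <-17,+5> → <-63,30>

<-63,30>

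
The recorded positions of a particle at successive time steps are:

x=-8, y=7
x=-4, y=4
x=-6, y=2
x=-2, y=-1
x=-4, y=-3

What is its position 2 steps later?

The moves between consecutive positions are (+4, -3), (-2, -2), (+4, -3), (-2, -2); they repeat the 2-cycle [(+4, -3), (-2, -2)].
step 5: apply (+4, -3) → x=0, y=-6
step 6: apply (-2, -2) → x=-2, y=-8

x=-2, y=-8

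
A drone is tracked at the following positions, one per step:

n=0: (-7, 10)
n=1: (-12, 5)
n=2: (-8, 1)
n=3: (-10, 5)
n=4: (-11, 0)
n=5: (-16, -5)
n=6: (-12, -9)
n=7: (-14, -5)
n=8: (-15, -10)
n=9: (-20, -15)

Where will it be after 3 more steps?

Step-to-step displacements: (-5, -5), (+4, -4), (-2, +4), (-1, -5), (-5, -5), (+4, -4), (-2, +4), (-1, -5), (-5, -5) — a repeating cycle of length 4.
step 10: apply (+4, -4) → (-16, -19)
step 11: apply (-2, +4) → (-18, -15)
step 12: apply (-1, -5) → (-19, -20)

(-19, -20)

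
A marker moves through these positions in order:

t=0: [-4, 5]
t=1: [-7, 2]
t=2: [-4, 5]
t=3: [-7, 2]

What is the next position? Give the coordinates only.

Step-to-step displacements: [-3, -3], [+3, +3], [-3, -3]; each is -1× the previous.
step 4: [-7, 2] + [+3, +3] → [-4, 5]

[-4, 5]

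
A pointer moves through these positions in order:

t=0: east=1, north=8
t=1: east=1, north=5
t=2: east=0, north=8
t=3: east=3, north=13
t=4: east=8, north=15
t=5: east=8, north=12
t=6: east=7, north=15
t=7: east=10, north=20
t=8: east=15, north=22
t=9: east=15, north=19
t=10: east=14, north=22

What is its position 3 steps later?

east=22, north=26

Step-to-step displacements: (+0, -3), (-1, +3), (+3, +5), (+5, +2), (+0, -3), (-1, +3), (+3, +5), (+5, +2), (+0, -3), (-1, +3) — a repeating cycle of length 4.
step 11: apply (+3, +5) → east=17, north=27
step 12: apply (+5, +2) → east=22, north=29
step 13: apply (+0, -3) → east=22, north=26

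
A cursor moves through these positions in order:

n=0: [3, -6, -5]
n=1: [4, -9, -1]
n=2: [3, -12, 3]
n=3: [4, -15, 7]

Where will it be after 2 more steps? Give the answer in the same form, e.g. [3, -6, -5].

[4, -21, 15]

The first coordinate repeats the cycle [3, 4] with period 2; step 5 mod 2 = 1, giving 4.
The second coordinate changes by -3 each step, so at step 5 it is -6 + 5·(-3) = -21.
The third coordinate changes by +4 each step, so at step 5 it is -5 + 5·(4) = 15.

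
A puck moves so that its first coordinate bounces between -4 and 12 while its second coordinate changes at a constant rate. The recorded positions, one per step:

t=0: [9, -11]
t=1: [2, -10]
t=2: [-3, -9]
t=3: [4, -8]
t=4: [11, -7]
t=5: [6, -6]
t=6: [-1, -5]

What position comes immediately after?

The first coordinate reflects between -4 and 12, moving 7 per step.
  step 7: -1 → 0
The second coordinate changes by +1 each step: at step 7 it is -4.

[0, -4]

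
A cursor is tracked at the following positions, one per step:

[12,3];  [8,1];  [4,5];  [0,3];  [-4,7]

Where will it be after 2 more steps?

[-12,9]

Differencing gives [-4,-2], [-4,+4], [-4,-2], [-4,+4]. This is the pattern [-4,-2], [-4,+4] repeated.
step 5: apply [-4,-2] → [-8,5]
step 6: apply [-4,+4] → [-12,9]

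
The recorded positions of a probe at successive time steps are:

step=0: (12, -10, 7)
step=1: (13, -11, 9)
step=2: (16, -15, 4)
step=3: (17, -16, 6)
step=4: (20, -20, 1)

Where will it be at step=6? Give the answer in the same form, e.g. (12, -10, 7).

Step-to-step displacements: (+1, -1, +2), (+3, -4, -5), (+1, -1, +2), (+3, -4, -5) — a repeating cycle of length 2.
step 5: apply (+1, -1, +2) → (21, -21, 3)
step 6: apply (+3, -4, -5) → (24, -25, -2)

(24, -25, -2)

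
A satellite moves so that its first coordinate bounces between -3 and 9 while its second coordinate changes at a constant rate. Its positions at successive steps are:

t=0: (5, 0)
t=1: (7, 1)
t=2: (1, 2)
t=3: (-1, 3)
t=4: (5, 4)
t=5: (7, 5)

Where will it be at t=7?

(-1, 7)

The first coordinate reflects between -3 and 9, moving 6 per step.
  step 6: 7 → 1
  step 7: 1 → -1
The second coordinate changes by +1 each step: at step 7 it is 7.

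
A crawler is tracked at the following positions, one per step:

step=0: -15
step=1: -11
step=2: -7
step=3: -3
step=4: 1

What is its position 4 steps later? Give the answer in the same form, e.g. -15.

17

The position changes by +4 every step.
step 5: 1 + 4 → 5
step 6: 5 + 4 → 9
step 7: 9 + 4 → 13
step 8: 13 + 4 → 17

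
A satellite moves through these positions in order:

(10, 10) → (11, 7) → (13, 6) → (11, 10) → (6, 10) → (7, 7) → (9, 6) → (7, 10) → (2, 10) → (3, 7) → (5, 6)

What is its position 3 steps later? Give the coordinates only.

The moves between consecutive positions are (+1, -3), (+2, -1), (-2, +4), (-5, +0), (+1, -3), (+2, -1), (-2, +4), (-5, +0), (+1, -3), (+2, -1); they repeat the 4-cycle [(+1, -3), (+2, -1), (-2, +4), (-5, +0)].
step 11: apply (-2, +4) → (3, 10)
step 12: apply (-5, +0) → (-2, 10)
step 13: apply (+1, -3) → (-1, 7)

(-1, 7)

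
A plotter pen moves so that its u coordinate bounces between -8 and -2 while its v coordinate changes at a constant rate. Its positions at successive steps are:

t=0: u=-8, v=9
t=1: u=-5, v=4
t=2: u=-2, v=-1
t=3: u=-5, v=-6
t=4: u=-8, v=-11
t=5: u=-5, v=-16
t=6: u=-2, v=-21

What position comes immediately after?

The u coordinate reflects between -8 and -2, moving 3 per step.
  step 7: -2 → -5
The v coordinate changes by -5 each step: at step 7 it is -26.

u=-5, v=-26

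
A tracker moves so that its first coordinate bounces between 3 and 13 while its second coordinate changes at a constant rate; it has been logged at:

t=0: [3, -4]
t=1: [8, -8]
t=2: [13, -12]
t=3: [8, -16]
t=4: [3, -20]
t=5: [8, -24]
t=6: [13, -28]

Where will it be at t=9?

The first coordinate travels 5 per step and bounces off the walls at 3 and 13.
  step 7: 13 → 8
  step 8: 8 → 3
  step 9: 3 → 8
The second coordinate changes by -4 each step: at step 9 it is -40.

[8, -40]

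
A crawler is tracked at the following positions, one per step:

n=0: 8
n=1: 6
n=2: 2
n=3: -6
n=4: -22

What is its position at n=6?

Consecutive displacements -2, -4, -8, -16 scale by a factor of 2 each step.
step 5: -22 − 32 → -54
step 6: -54 − 64 → -118

-118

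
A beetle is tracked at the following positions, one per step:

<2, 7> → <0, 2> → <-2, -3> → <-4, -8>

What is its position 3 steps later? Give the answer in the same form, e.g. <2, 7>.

Each step adds <-2, -5> to the position.
step 4: <-4, -8> + <-2, -5> → <-6, -13>
step 5: <-6, -13> + <-2, -5> → <-8, -18>
step 6: <-8, -18> + <-2, -5> → <-10, -23>

<-10, -23>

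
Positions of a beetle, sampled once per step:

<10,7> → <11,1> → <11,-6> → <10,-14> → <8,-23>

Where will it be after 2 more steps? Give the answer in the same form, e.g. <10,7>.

<1,-44>

First differences are <+1,-6>, <+0,-7>, <-1,-8>, <-2,-9>; their common second difference is <-1,-1> (constant acceleration).
step 5: <8,-23> + <-3,-10> → <5,-33>
step 6: <5,-33> + <-4,-11> → <1,-44>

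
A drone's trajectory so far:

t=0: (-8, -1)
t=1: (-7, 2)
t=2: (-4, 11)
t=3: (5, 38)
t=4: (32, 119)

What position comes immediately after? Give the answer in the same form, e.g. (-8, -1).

(113, 362)

Consecutive displacements (+1, +3), (+3, +9), (+9, +27), (+27, +81) scale by a factor of 3 each step.
step 5: (32, 119) + (+81, +243) → (113, 362)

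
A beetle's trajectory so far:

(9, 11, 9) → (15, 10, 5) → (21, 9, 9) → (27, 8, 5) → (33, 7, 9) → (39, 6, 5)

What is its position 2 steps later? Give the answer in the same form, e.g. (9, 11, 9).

The first coordinate changes by +6 each step, so at step 7 it is 9 + 7·(6) = 51.
The second coordinate changes by -1 each step, so at step 7 it is 11 + 7·(-1) = 4.
The third coordinate repeats the cycle [9, 5] with period 2; step 7 mod 2 = 1, giving 5.

(51, 4, 5)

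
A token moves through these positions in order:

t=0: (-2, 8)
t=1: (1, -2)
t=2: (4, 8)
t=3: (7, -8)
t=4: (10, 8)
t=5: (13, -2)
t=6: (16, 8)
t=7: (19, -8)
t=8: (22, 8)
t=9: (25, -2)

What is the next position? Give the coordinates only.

The first coordinate changes by +3 each step, so at step 10 it is -2 + 10·(3) = 28.
The second coordinate repeats the cycle [8, -2, 8, -8] with period 4; step 10 mod 4 = 2, giving 8.

(28, 8)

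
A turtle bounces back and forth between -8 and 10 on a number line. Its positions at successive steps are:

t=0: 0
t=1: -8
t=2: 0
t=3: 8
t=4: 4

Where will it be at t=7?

The value travels 8 per step and bounces off the walls at -8 and 10.
  step 5: 4 → -4
  step 6: -4 → -4
  step 7: -4 → 4

4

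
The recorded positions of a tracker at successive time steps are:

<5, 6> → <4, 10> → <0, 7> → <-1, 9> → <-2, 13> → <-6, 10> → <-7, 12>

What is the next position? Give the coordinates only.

The moves between consecutive positions are <-1, +4>, <-4, -3>, <-1, +2>, <-1, +4>, <-4, -3>, <-1, +2>; they repeat the 3-cycle [<-1, +4>, <-4, -3>, <-1, +2>].
step 7: apply <-1, +4> → <-8, 16>

<-8, 16>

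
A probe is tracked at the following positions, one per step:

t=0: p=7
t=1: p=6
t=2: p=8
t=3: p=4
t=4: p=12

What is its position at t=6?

p=28

Step-to-step displacements: -1, +2, -4, +8; each is -2× the previous.
step 5: 12 − 16 → p=-4
step 6: -4 + 32 → p=28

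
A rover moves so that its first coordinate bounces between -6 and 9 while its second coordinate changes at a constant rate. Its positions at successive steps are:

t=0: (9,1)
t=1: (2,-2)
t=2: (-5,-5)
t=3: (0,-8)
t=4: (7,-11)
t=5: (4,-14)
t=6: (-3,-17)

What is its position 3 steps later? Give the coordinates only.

(6,-26)

The first coordinate travels 7 per step and bounces off the walls at -6 and 9.
  step 7: -3 → -2
  step 8: -2 → 5
  step 9: 5 → 6
The second coordinate changes by -3 each step: at step 9 it is -26.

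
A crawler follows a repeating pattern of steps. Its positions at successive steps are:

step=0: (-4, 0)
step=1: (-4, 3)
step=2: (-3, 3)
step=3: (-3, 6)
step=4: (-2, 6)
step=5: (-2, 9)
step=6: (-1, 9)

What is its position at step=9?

(0, 15)

The moves between consecutive positions are (+0, +3), (+1, +0), (+0, +3), (+1, +0), (+0, +3), (+1, +0); they repeat the 2-cycle [(+0, +3), (+1, +0)].
step 7: apply (+0, +3) → (-1, 12)
step 8: apply (+1, +0) → (0, 12)
step 9: apply (+0, +3) → (0, 15)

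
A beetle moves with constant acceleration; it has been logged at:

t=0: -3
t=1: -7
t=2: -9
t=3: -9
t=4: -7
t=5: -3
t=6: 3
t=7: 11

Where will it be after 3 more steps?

Taking differences between consecutive positions: -4, -2, +0, +2, +4, +6, +8. These grow by +2 each step.
step 8: 11 + 10 → 21
step 9: 21 + 12 → 33
step 10: 33 + 14 → 47

47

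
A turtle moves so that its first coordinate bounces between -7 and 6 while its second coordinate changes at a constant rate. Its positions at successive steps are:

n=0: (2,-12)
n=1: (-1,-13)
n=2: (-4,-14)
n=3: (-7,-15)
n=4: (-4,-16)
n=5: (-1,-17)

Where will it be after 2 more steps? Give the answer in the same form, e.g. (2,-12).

(5,-19)

The first coordinate travels 3 per step and bounces off the walls at -7 and 6.
  step 6: -1 → 2
  step 7: 2 → 5
The second coordinate changes by -1 each step: at step 7 it is -19.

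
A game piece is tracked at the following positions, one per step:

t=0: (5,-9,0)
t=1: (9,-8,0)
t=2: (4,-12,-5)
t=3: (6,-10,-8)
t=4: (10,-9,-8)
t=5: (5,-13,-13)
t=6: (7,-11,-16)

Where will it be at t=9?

Step-to-step displacements: (+4,+1,+0), (-5,-4,-5), (+2,+2,-3), (+4,+1,+0), (-5,-4,-5), (+2,+2,-3) — a repeating cycle of length 3.
step 7: apply (+4,+1,+0) → (11,-10,-16)
step 8: apply (-5,-4,-5) → (6,-14,-21)
step 9: apply (+2,+2,-3) → (8,-12,-24)

(8,-12,-24)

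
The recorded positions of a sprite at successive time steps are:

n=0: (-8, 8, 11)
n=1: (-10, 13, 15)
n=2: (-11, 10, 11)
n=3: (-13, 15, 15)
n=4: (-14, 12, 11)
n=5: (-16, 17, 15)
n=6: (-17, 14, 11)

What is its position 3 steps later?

(-22, 21, 15)

Differencing gives (-2, +5, +4), (-1, -3, -4), (-2, +5, +4), (-1, -3, -4), (-2, +5, +4), (-1, -3, -4). This is the pattern (-2, +5, +4), (-1, -3, -4) repeated.
step 7: apply (-2, +5, +4) → (-19, 19, 15)
step 8: apply (-1, -3, -4) → (-20, 16, 11)
step 9: apply (-2, +5, +4) → (-22, 21, 15)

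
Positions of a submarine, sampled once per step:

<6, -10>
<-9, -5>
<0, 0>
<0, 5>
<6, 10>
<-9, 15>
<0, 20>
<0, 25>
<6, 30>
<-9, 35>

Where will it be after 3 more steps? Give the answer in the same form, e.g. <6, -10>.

The first coordinate repeats the cycle [6, -9, 0, 0] with period 4; step 12 mod 4 = 0, giving 6.
The second coordinate changes by +5 each step, so at step 12 it is -10 + 12·(5) = 50.

<6, 50>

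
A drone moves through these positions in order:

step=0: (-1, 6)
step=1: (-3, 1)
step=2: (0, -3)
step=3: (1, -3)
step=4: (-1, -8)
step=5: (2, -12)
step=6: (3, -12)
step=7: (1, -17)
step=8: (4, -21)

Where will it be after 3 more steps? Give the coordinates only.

Step-to-step displacements: (-2, -5), (+3, -4), (+1, +0), (-2, -5), (+3, -4), (+1, +0), (-2, -5), (+3, -4) — a repeating cycle of length 3.
step 9: apply (+1, +0) → (5, -21)
step 10: apply (-2, -5) → (3, -26)
step 11: apply (+3, -4) → (6, -30)

(6, -30)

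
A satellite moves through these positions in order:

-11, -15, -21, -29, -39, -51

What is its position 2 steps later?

-81

Successive displacements: -4, -6, -8, -10, -12 — each changes by -2.
step 6: -51 − 14 → -65
step 7: -65 − 16 → -81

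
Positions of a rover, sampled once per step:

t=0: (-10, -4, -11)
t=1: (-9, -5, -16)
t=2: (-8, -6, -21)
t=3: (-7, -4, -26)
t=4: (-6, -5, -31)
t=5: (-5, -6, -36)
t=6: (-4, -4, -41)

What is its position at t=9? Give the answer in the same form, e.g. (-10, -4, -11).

(-1, -4, -56)

The first coordinate changes by +1 each step, so at step 9 it is -10 + 9·(1) = -1.
The second coordinate repeats the cycle [-4, -5, -6] with period 3; step 9 mod 3 = 0, giving -4.
The third coordinate changes by -5 each step, so at step 9 it is -11 + 9·(-5) = -56.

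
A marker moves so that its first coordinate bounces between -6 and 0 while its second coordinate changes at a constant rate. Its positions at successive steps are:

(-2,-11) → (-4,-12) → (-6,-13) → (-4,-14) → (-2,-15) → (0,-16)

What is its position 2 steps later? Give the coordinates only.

The first coordinate reflects between -6 and 0, moving 2 per step.
  step 6: 0 → -2
  step 7: -2 → -4
The second coordinate changes by -1 each step: at step 7 it is -18.

(-4,-18)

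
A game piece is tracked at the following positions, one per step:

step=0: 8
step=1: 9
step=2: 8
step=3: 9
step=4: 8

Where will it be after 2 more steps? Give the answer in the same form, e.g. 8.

Step-to-step displacements: +1, -1, +1, -1; each is -1× the previous.
step 5: 8 + 1 → 9
step 6: 9 − 1 → 8

8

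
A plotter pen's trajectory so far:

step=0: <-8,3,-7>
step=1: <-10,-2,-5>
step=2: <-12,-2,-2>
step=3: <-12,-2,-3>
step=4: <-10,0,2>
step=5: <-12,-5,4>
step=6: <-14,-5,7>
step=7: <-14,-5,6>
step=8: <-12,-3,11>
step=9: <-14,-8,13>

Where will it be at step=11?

Step-to-step displacements: <-2,-5,+2>, <-2,+0,+3>, <+0,+0,-1>, <+2,+2,+5>, <-2,-5,+2>, <-2,+0,+3>, <+0,+0,-1>, <+2,+2,+5>, <-2,-5,+2> — a repeating cycle of length 4.
step 10: apply <-2,+0,+3> → <-16,-8,16>
step 11: apply <+0,+0,-1> → <-16,-8,15>

<-16,-8,15>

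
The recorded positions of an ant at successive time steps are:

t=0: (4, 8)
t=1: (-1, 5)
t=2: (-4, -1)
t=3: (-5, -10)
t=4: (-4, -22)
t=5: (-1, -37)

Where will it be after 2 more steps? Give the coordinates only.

(11, -76)

Taking differences between consecutive positions: (-5, -3), (-3, -6), (-1, -9), (+1, -12), (+3, -15). These grow by (+2, -3) each step.
step 6: (-1, -37) + (+5, -18) → (4, -55)
step 7: (4, -55) + (+7, -21) → (11, -76)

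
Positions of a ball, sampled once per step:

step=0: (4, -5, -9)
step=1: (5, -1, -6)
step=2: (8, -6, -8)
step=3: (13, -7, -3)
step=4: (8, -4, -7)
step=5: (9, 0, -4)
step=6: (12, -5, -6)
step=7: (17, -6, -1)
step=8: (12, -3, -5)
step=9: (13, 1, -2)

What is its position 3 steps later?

Differencing gives (+1, +4, +3), (+3, -5, -2), (+5, -1, +5), (-5, +3, -4), (+1, +4, +3), (+3, -5, -2), (+5, -1, +5), (-5, +3, -4), (+1, +4, +3). This is the pattern (+1, +4, +3), (+3, -5, -2), (+5, -1, +5), (-5, +3, -4) repeated.
step 10: apply (+3, -5, -2) → (16, -4, -4)
step 11: apply (+5, -1, +5) → (21, -5, 1)
step 12: apply (-5, +3, -4) → (16, -2, -3)

(16, -2, -3)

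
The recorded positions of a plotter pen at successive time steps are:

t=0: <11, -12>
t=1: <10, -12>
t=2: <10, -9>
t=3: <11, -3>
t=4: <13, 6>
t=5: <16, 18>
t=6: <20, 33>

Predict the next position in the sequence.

Taking differences between consecutive positions: <-1, +0>, <+0, +3>, <+1, +6>, <+2, +9>, <+3, +12>, <+4, +15>. These grow by <+1, +3> each step.
step 7: <20, 33> + <+5, +18> → <25, 51>

<25, 51>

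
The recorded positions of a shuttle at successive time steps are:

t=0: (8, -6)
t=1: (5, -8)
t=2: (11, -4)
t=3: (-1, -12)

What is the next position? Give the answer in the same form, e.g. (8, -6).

Consecutive displacements (-3, -2), (+6, +4), (-12, -8) scale by a factor of -2 each step.
step 4: (-1, -12) + (+24, +16) → (23, 4)

(23, 4)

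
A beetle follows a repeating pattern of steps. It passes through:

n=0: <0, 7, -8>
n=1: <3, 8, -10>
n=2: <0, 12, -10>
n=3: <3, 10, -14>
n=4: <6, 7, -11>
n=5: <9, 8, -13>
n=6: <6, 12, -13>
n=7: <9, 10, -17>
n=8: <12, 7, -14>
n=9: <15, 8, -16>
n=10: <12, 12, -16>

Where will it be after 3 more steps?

Differencing gives <+3, +1, -2>, <-3, +4, +0>, <+3, -2, -4>, <+3, -3, +3>, <+3, +1, -2>, <-3, +4, +0>, <+3, -2, -4>, <+3, -3, +3>, <+3, +1, -2>, <-3, +4, +0>. This is the pattern <+3, +1, -2>, <-3, +4, +0>, <+3, -2, -4>, <+3, -3, +3> repeated.
step 11: apply <+3, -2, -4> → <15, 10, -20>
step 12: apply <+3, -3, +3> → <18, 7, -17>
step 13: apply <+3, +1, -2> → <21, 8, -19>

<21, 8, -19>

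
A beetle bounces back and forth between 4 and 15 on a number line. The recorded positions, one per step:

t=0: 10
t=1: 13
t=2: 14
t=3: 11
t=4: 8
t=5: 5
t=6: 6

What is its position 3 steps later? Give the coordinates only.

15

The value reflects between 4 and 15, moving 3 per step.
  step 7: 6 → 9
  step 8: 9 → 12
  step 9: 12 → 15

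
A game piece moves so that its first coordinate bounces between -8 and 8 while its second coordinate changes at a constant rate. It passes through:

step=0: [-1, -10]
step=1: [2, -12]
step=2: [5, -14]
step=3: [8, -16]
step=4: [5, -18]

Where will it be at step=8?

[-7, -26]

The first coordinate reflects between -8 and 8, moving 3 per step.
  step 5: 5 → 2
  step 6: 2 → -1
  step 7: -1 → -4
  step 8: -4 → -7
The second coordinate changes by -2 each step: at step 8 it is -26.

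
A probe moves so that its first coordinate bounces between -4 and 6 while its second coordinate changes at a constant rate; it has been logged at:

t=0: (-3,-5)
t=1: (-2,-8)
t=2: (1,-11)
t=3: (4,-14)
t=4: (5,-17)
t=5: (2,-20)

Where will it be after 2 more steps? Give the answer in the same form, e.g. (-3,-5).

The first coordinate travels 3 per step and bounces off the walls at -4 and 6.
  step 6: 2 → -1
  step 7: -1 → -4
The second coordinate changes by -3 each step: at step 7 it is -26.

(-4,-26)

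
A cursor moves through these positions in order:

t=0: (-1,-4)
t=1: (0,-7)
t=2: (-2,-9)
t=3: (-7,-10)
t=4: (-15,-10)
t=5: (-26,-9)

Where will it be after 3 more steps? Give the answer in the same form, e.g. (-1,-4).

(-77,0)

Taking differences between consecutive positions: (+1,-3), (-2,-2), (-5,-1), (-8,+0), (-11,+1). These grow by (-3,+1) each step.
step 6: (-26,-9) + (-14,+2) → (-40,-7)
step 7: (-40,-7) + (-17,+3) → (-57,-4)
step 8: (-57,-4) + (-20,+4) → (-77,0)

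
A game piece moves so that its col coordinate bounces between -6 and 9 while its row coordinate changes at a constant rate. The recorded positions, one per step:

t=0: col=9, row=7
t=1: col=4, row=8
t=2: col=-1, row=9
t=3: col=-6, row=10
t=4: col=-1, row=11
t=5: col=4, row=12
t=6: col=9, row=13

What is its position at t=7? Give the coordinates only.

The col coordinate travels 5 per step and bounces off the walls at -6 and 9.
  step 7: 9 → 4
The row coordinate changes by +1 each step: at step 7 it is 14.

col=4, row=14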